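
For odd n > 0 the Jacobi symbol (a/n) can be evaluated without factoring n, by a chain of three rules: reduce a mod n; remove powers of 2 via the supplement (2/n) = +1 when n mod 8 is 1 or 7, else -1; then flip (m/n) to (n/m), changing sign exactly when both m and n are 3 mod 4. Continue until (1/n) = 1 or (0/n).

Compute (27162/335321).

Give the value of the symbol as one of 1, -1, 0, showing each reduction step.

factor out 2^1: 27162 = 2^1·13581; with 335321 mod 8 = 1, (2/335321) = +1; sign now +1; continue with (13581/335321)
flip (13581/335321) -> (335321/13581): both odd, 13581 mod 4 = 1, 335321 mod 4 = 1, so the flip contributes +1; sign now +1
(335321/13581): 335321 mod 13581 = 9377, so (335321/13581) = (9377/13581)
flip (9377/13581) -> (13581/9377): both odd, 9377 mod 4 = 1, 13581 mod 4 = 1, so the flip contributes +1; sign now +1
(13581/9377): 13581 mod 9377 = 4204, so (13581/9377) = (4204/9377)
factor out 2^2: 4204 = 2^2·1051; with 9377 mod 8 = 1, (2/9377) = +1; sign now +1; continue with (1051/9377)
flip (1051/9377) -> (9377/1051): both odd, 1051 mod 4 = 3, 9377 mod 4 = 1, so the flip contributes +1; sign now +1
(9377/1051): 9377 mod 1051 = 969, so (9377/1051) = (969/1051)
flip (969/1051) -> (1051/969): both odd, 969 mod 4 = 1, 1051 mod 4 = 3, so the flip contributes +1; sign now +1
(1051/969): 1051 mod 969 = 82, so (1051/969) = (82/969)
factor out 2^1: 82 = 2^1·41; with 969 mod 8 = 1, (2/969) = +1; sign now +1; continue with (41/969)
flip (41/969) -> (969/41): both odd, 41 mod 4 = 1, 969 mod 4 = 1, so the flip contributes +1; sign now +1
(969/41): 969 mod 41 = 26, so (969/41) = (26/41)
factor out 2^1: 26 = 2^1·13; with 41 mod 8 = 1, (2/41) = +1; sign now +1; continue with (13/41)
flip (13/41) -> (41/13): both odd, 13 mod 4 = 1, 41 mod 4 = 1, so the flip contributes +1; sign now +1
(41/13): 41 mod 13 = 2, so (41/13) = (2/13)
factor out 2^1: 2 = 2^1·1; with 13 mod 8 = 5, (2/13) = -1; sign now -1; continue with (1/13)
reached (1/13) = 1, so the symbol is -1

-1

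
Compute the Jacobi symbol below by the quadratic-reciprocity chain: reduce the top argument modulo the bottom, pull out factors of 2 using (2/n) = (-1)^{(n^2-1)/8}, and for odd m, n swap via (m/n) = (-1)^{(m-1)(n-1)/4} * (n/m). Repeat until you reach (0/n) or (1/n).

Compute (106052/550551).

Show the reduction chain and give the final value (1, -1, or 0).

1

factor out 2^2: 106052 = 2^2·26513; with 550551 mod 8 = 7, (2/550551) = +1; sign now +1; continue with (26513/550551)
flip (26513/550551) -> (550551/26513): both odd, 26513 mod 4 = 1, 550551 mod 4 = 3, so the flip contributes +1; sign now +1
(550551/26513): 550551 mod 26513 = 20291, so (550551/26513) = (20291/26513)
flip (20291/26513) -> (26513/20291): both odd, 20291 mod 4 = 3, 26513 mod 4 = 1, so the flip contributes +1; sign now +1
(26513/20291): 26513 mod 20291 = 6222, so (26513/20291) = (6222/20291)
factor out 2^1: 6222 = 2^1·3111; with 20291 mod 8 = 3, (2/20291) = -1; sign now -1; continue with (3111/20291)
flip (3111/20291) -> (20291/3111): both odd, 3111 mod 4 = 3, 20291 mod 4 = 3, so the flip contributes -1; sign now +1
(20291/3111): 20291 mod 3111 = 1625, so (20291/3111) = (1625/3111)
flip (1625/3111) -> (3111/1625): both odd, 1625 mod 4 = 1, 3111 mod 4 = 3, so the flip contributes +1; sign now +1
(3111/1625): 3111 mod 1625 = 1486, so (3111/1625) = (1486/1625)
factor out 2^1: 1486 = 2^1·743; with 1625 mod 8 = 1, (2/1625) = +1; sign now +1; continue with (743/1625)
flip (743/1625) -> (1625/743): both odd, 743 mod 4 = 3, 1625 mod 4 = 1, so the flip contributes +1; sign now +1
(1625/743): 1625 mod 743 = 139, so (1625/743) = (139/743)
flip (139/743) -> (743/139): both odd, 139 mod 4 = 3, 743 mod 4 = 3, so the flip contributes -1; sign now -1
(743/139): 743 mod 139 = 48, so (743/139) = (48/139)
factor out 2^4: 48 = 2^4·3; with 139 mod 8 = 3, (2/139) = -1; sign now -1; continue with (3/139)
flip (3/139) -> (139/3): both odd, 3 mod 4 = 3, 139 mod 4 = 3, so the flip contributes -1; sign now +1
(139/3): 139 mod 3 = 1, so (139/3) = (1/3)
reached (1/3) = 1, so the symbol is +1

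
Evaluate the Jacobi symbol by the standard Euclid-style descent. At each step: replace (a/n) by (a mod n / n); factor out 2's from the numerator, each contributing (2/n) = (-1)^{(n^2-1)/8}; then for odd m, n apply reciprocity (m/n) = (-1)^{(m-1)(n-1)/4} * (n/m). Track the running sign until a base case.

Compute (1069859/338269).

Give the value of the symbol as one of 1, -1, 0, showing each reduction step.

(1069859/338269) = (55052/338269)   [reduce mod 338269]
55052 = 2^2·13763; (2/338269) = -1 since 338269 mod 8 = 5, so (55052/338269) = (-1)^2·(13763/338269); sign now +1
reciprocity: (13763/338269) = +1·(338269/13763) since 13763 mod 4 = 3, 338269 mod 4 = 1; sign now +1
(338269/13763) = (7957/13763)   [reduce mod 13763]
reciprocity: (7957/13763) = +1·(13763/7957) since 7957 mod 4 = 1, 13763 mod 4 = 3; sign now +1
(13763/7957) = (5806/7957)   [reduce mod 7957]
5806 = 2^1·2903; (2/7957) = -1 since 7957 mod 8 = 5, so (5806/7957) = (-1)^1·(2903/7957); sign now -1
reciprocity: (2903/7957) = +1·(7957/2903) since 2903 mod 4 = 3, 7957 mod 4 = 1; sign now -1
(7957/2903) = (2151/2903)   [reduce mod 2903]
reciprocity: (2151/2903) = -1·(2903/2151) since 2151 mod 4 = 3, 2903 mod 4 = 3; sign now +1
(2903/2151) = (752/2151)   [reduce mod 2151]
752 = 2^4·47; (2/2151) = +1 since 2151 mod 8 = 7, so (752/2151) = (+1)^4·(47/2151); sign now +1
reciprocity: (47/2151) = -1·(2151/47) since 47 mod 4 = 3, 2151 mod 4 = 3; sign now -1
(2151/47) = (36/47)   [reduce mod 47]
36 = 2^2·9; (2/47) = +1 since 47 mod 8 = 7, so (36/47) = (+1)^2·(9/47); sign now -1
reciprocity: (9/47) = +1·(47/9) since 9 mod 4 = 1, 47 mod 4 = 3; sign now -1
(47/9) = (2/9)   [reduce mod 9]
2 = 2^1·1; (2/9) = +1 since 9 mod 8 = 1, so (2/9) = (+1)^1·(1/9); sign now -1
(1/9) = 1; final value = sign = -1

-1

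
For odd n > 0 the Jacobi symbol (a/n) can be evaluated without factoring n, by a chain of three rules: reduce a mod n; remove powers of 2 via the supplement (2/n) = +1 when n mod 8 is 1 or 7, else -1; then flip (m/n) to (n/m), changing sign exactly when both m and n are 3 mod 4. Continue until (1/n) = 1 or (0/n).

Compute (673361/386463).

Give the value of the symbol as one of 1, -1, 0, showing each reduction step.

1

(673361/386463): 673361 mod 386463 = 286898, so (673361/386463) = (286898/386463)
factor out 2^1: 286898 = 2^1·143449; with 386463 mod 8 = 7, (2/386463) = +1; sign now +1; continue with (143449/386463)
flip (143449/386463) -> (386463/143449): both odd, 143449 mod 4 = 1, 386463 mod 4 = 3, so the flip contributes +1; sign now +1
(386463/143449): 386463 mod 143449 = 99565, so (386463/143449) = (99565/143449)
flip (99565/143449) -> (143449/99565): both odd, 99565 mod 4 = 1, 143449 mod 4 = 1, so the flip contributes +1; sign now +1
(143449/99565): 143449 mod 99565 = 43884, so (143449/99565) = (43884/99565)
factor out 2^2: 43884 = 2^2·10971; with 99565 mod 8 = 5, (2/99565) = -1; sign now +1; continue with (10971/99565)
flip (10971/99565) -> (99565/10971): both odd, 10971 mod 4 = 3, 99565 mod 4 = 1, so the flip contributes +1; sign now +1
(99565/10971): 99565 mod 10971 = 826, so (99565/10971) = (826/10971)
factor out 2^1: 826 = 2^1·413; with 10971 mod 8 = 3, (2/10971) = -1; sign now -1; continue with (413/10971)
flip (413/10971) -> (10971/413): both odd, 413 mod 4 = 1, 10971 mod 4 = 3, so the flip contributes +1; sign now -1
(10971/413): 10971 mod 413 = 233, so (10971/413) = (233/413)
flip (233/413) -> (413/233): both odd, 233 mod 4 = 1, 413 mod 4 = 1, so the flip contributes +1; sign now -1
(413/233): 413 mod 233 = 180, so (413/233) = (180/233)
factor out 2^2: 180 = 2^2·45; with 233 mod 8 = 1, (2/233) = +1; sign now -1; continue with (45/233)
flip (45/233) -> (233/45): both odd, 45 mod 4 = 1, 233 mod 4 = 1, so the flip contributes +1; sign now -1
(233/45): 233 mod 45 = 8, so (233/45) = (8/45)
factor out 2^3: 8 = 2^3·1; with 45 mod 8 = 5, (2/45) = -1; sign now +1; continue with (1/45)
reached (1/45) = 1, so the symbol is +1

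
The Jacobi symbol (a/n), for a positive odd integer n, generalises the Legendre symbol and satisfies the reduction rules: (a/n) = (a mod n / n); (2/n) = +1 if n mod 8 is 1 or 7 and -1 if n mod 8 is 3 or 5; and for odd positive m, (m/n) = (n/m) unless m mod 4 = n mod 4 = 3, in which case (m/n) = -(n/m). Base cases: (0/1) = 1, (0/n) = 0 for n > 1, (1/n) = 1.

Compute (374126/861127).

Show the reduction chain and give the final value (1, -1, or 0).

-1

factor out 2^1: 374126 = 2^1·187063; with 861127 mod 8 = 7, (2/861127) = +1; sign now +1; continue with (187063/861127)
flip (187063/861127) -> (861127/187063): both odd, 187063 mod 4 = 3, 861127 mod 4 = 3, so the flip contributes -1; sign now -1
(861127/187063): 861127 mod 187063 = 112875, so (861127/187063) = (112875/187063)
flip (112875/187063) -> (187063/112875): both odd, 112875 mod 4 = 3, 187063 mod 4 = 3, so the flip contributes -1; sign now +1
(187063/112875): 187063 mod 112875 = 74188, so (187063/112875) = (74188/112875)
factor out 2^2: 74188 = 2^2·18547; with 112875 mod 8 = 3, (2/112875) = -1; sign now +1; continue with (18547/112875)
flip (18547/112875) -> (112875/18547): both odd, 18547 mod 4 = 3, 112875 mod 4 = 3, so the flip contributes -1; sign now -1
(112875/18547): 112875 mod 18547 = 1593, so (112875/18547) = (1593/18547)
flip (1593/18547) -> (18547/1593): both odd, 1593 mod 4 = 1, 18547 mod 4 = 3, so the flip contributes +1; sign now -1
(18547/1593): 18547 mod 1593 = 1024, so (18547/1593) = (1024/1593)
factor out 2^10: 1024 = 2^10·1; with 1593 mod 8 = 1, (2/1593) = +1; sign now -1; continue with (1/1593)
reached (1/1593) = 1, so the symbol is -1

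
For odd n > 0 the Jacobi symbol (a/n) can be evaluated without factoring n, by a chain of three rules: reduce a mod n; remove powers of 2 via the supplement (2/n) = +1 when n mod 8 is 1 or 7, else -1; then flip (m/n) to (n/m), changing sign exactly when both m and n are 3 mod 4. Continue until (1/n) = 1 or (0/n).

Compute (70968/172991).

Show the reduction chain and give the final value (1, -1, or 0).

1

factor out 2^3: 70968 = 2^3·8871; with 172991 mod 8 = 7, (2/172991) = +1; sign now +1; continue with (8871/172991)
flip (8871/172991) -> (172991/8871): both odd, 8871 mod 4 = 3, 172991 mod 4 = 3, so the flip contributes -1; sign now -1
(172991/8871): 172991 mod 8871 = 4442, so (172991/8871) = (4442/8871)
factor out 2^1: 4442 = 2^1·2221; with 8871 mod 8 = 7, (2/8871) = +1; sign now -1; continue with (2221/8871)
flip (2221/8871) -> (8871/2221): both odd, 2221 mod 4 = 1, 8871 mod 4 = 3, so the flip contributes +1; sign now -1
(8871/2221): 8871 mod 2221 = 2208, so (8871/2221) = (2208/2221)
factor out 2^5: 2208 = 2^5·69; with 2221 mod 8 = 5, (2/2221) = -1; sign now +1; continue with (69/2221)
flip (69/2221) -> (2221/69): both odd, 69 mod 4 = 1, 2221 mod 4 = 1, so the flip contributes +1; sign now +1
(2221/69): 2221 mod 69 = 13, so (2221/69) = (13/69)
flip (13/69) -> (69/13): both odd, 13 mod 4 = 1, 69 mod 4 = 1, so the flip contributes +1; sign now +1
(69/13): 69 mod 13 = 4, so (69/13) = (4/13)
factor out 2^2: 4 = 2^2·1; with 13 mod 8 = 5, (2/13) = -1; sign now +1; continue with (1/13)
reached (1/13) = 1, so the symbol is +1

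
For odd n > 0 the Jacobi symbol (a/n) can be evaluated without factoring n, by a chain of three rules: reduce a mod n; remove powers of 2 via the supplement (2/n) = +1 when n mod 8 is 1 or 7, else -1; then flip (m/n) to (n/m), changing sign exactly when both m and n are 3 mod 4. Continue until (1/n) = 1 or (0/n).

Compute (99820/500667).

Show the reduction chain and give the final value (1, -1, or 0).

1

99820 = 2^2·24955; (2/500667) = -1 since 500667 mod 8 = 3, so (99820/500667) = (-1)^2·(24955/500667); sign now +1
reciprocity: (24955/500667) = -1·(500667/24955) since 24955 mod 4 = 3, 500667 mod 4 = 3; sign now -1
(500667/24955) = (1567/24955)   [reduce mod 24955]
reciprocity: (1567/24955) = -1·(24955/1567) since 1567 mod 4 = 3, 24955 mod 4 = 3; sign now +1
(24955/1567) = (1450/1567)   [reduce mod 1567]
1450 = 2^1·725; (2/1567) = +1 since 1567 mod 8 = 7, so (1450/1567) = (+1)^1·(725/1567); sign now +1
reciprocity: (725/1567) = +1·(1567/725) since 725 mod 4 = 1, 1567 mod 4 = 3; sign now +1
(1567/725) = (117/725)   [reduce mod 725]
reciprocity: (117/725) = +1·(725/117) since 117 mod 4 = 1, 725 mod 4 = 1; sign now +1
(725/117) = (23/117)   [reduce mod 117]
reciprocity: (23/117) = +1·(117/23) since 23 mod 4 = 3, 117 mod 4 = 1; sign now +1
(117/23) = (2/23)   [reduce mod 23]
2 = 2^1·1; (2/23) = +1 since 23 mod 8 = 7, so (2/23) = (+1)^1·(1/23); sign now +1
(1/23) = 1; final value = sign = +1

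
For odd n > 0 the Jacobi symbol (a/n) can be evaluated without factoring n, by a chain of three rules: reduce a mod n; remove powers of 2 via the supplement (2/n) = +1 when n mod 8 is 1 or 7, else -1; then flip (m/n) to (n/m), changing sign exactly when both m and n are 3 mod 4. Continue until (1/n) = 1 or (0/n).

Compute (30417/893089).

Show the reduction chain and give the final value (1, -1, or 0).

reciprocity: (30417/893089) = +1·(893089/30417) since 30417 mod 4 = 1, 893089 mod 4 = 1; sign now +1
(893089/30417) = (10996/30417)   [reduce mod 30417]
10996 = 2^2·2749; (2/30417) = +1 since 30417 mod 8 = 1, so (10996/30417) = (+1)^2·(2749/30417); sign now +1
reciprocity: (2749/30417) = +1·(30417/2749) since 2749 mod 4 = 1, 30417 mod 4 = 1; sign now +1
(30417/2749) = (178/2749)   [reduce mod 2749]
178 = 2^1·89; (2/2749) = -1 since 2749 mod 8 = 5, so (178/2749) = (-1)^1·(89/2749); sign now -1
reciprocity: (89/2749) = +1·(2749/89) since 89 mod 4 = 1, 2749 mod 4 = 1; sign now -1
(2749/89) = (79/89)   [reduce mod 89]
reciprocity: (79/89) = +1·(89/79) since 79 mod 4 = 3, 89 mod 4 = 1; sign now -1
(89/79) = (10/79)   [reduce mod 79]
10 = 2^1·5; (2/79) = +1 since 79 mod 8 = 7, so (10/79) = (+1)^1·(5/79); sign now -1
reciprocity: (5/79) = +1·(79/5) since 5 mod 4 = 1, 79 mod 4 = 3; sign now -1
(79/5) = (4/5)   [reduce mod 5]
4 = 2^2·1; (2/5) = -1 since 5 mod 8 = 5, so (4/5) = (-1)^2·(1/5); sign now -1
(1/5) = 1; final value = sign = -1

-1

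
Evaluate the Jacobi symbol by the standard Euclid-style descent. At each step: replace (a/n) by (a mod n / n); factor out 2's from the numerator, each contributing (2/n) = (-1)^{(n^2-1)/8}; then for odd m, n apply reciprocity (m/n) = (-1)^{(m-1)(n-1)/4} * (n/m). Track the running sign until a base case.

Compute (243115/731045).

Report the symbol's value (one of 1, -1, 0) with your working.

reciprocity: (243115/731045) = +1·(731045/243115) since 243115 mod 4 = 3, 731045 mod 4 = 1; sign now +1
(731045/243115) = (1700/243115)   [reduce mod 243115]
1700 = 2^2·425; (2/243115) = -1 since 243115 mod 8 = 3, so (1700/243115) = (-1)^2·(425/243115); sign now +1
reciprocity: (425/243115) = +1·(243115/425) since 425 mod 4 = 1, 243115 mod 4 = 3; sign now +1
(243115/425) = (15/425)   [reduce mod 425]
reciprocity: (15/425) = +1·(425/15) since 15 mod 4 = 3, 425 mod 4 = 1; sign now +1
(425/15) = (5/15)   [reduce mod 15]
reciprocity: (5/15) = +1·(15/5) since 5 mod 4 = 1, 15 mod 4 = 3; sign now +1
(15/5) = (0/5)   [reduce mod 5]
(0/5) = 0   [gcd(a, n) > 1]; final value = 0

0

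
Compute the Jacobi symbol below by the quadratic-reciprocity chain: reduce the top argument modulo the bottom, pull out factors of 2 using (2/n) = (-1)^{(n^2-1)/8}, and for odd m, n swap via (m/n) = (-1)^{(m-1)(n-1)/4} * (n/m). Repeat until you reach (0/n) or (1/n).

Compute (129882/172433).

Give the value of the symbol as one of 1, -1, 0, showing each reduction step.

-1

factor out 2^1: 129882 = 2^1·64941; with 172433 mod 8 = 1, (2/172433) = +1; sign now +1; continue with (64941/172433)
flip (64941/172433) -> (172433/64941): both odd, 64941 mod 4 = 1, 172433 mod 4 = 1, so the flip contributes +1; sign now +1
(172433/64941): 172433 mod 64941 = 42551, so (172433/64941) = (42551/64941)
flip (42551/64941) -> (64941/42551): both odd, 42551 mod 4 = 3, 64941 mod 4 = 1, so the flip contributes +1; sign now +1
(64941/42551): 64941 mod 42551 = 22390, so (64941/42551) = (22390/42551)
factor out 2^1: 22390 = 2^1·11195; with 42551 mod 8 = 7, (2/42551) = +1; sign now +1; continue with (11195/42551)
flip (11195/42551) -> (42551/11195): both odd, 11195 mod 4 = 3, 42551 mod 4 = 3, so the flip contributes -1; sign now -1
(42551/11195): 42551 mod 11195 = 8966, so (42551/11195) = (8966/11195)
factor out 2^1: 8966 = 2^1·4483; with 11195 mod 8 = 3, (2/11195) = -1; sign now +1; continue with (4483/11195)
flip (4483/11195) -> (11195/4483): both odd, 4483 mod 4 = 3, 11195 mod 4 = 3, so the flip contributes -1; sign now -1
(11195/4483): 11195 mod 4483 = 2229, so (11195/4483) = (2229/4483)
flip (2229/4483) -> (4483/2229): both odd, 2229 mod 4 = 1, 4483 mod 4 = 3, so the flip contributes +1; sign now -1
(4483/2229): 4483 mod 2229 = 25, so (4483/2229) = (25/2229)
flip (25/2229) -> (2229/25): both odd, 25 mod 4 = 1, 2229 mod 4 = 1, so the flip contributes +1; sign now -1
(2229/25): 2229 mod 25 = 4, so (2229/25) = (4/25)
factor out 2^2: 4 = 2^2·1; with 25 mod 8 = 1, (2/25) = +1; sign now -1; continue with (1/25)
reached (1/25) = 1, so the symbol is -1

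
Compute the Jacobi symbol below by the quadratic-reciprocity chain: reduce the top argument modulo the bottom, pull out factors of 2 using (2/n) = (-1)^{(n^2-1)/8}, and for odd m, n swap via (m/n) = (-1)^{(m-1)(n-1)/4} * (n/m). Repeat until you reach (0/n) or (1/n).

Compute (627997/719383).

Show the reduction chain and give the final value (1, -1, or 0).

1

flip (627997/719383) -> (719383/627997): both odd, 627997 mod 4 = 1, 719383 mod 4 = 3, so the flip contributes +1; sign now +1
(719383/627997): 719383 mod 627997 = 91386, so (719383/627997) = (91386/627997)
factor out 2^1: 91386 = 2^1·45693; with 627997 mod 8 = 5, (2/627997) = -1; sign now -1; continue with (45693/627997)
flip (45693/627997) -> (627997/45693): both odd, 45693 mod 4 = 1, 627997 mod 4 = 1, so the flip contributes +1; sign now -1
(627997/45693): 627997 mod 45693 = 33988, so (627997/45693) = (33988/45693)
factor out 2^2: 33988 = 2^2·8497; with 45693 mod 8 = 5, (2/45693) = -1; sign now -1; continue with (8497/45693)
flip (8497/45693) -> (45693/8497): both odd, 8497 mod 4 = 1, 45693 mod 4 = 1, so the flip contributes +1; sign now -1
(45693/8497): 45693 mod 8497 = 3208, so (45693/8497) = (3208/8497)
factor out 2^3: 3208 = 2^3·401; with 8497 mod 8 = 1, (2/8497) = +1; sign now -1; continue with (401/8497)
flip (401/8497) -> (8497/401): both odd, 401 mod 4 = 1, 8497 mod 4 = 1, so the flip contributes +1; sign now -1
(8497/401): 8497 mod 401 = 76, so (8497/401) = (76/401)
factor out 2^2: 76 = 2^2·19; with 401 mod 8 = 1, (2/401) = +1; sign now -1; continue with (19/401)
flip (19/401) -> (401/19): both odd, 19 mod 4 = 3, 401 mod 4 = 1, so the flip contributes +1; sign now -1
(401/19): 401 mod 19 = 2, so (401/19) = (2/19)
factor out 2^1: 2 = 2^1·1; with 19 mod 8 = 3, (2/19) = -1; sign now +1; continue with (1/19)
reached (1/19) = 1, so the symbol is +1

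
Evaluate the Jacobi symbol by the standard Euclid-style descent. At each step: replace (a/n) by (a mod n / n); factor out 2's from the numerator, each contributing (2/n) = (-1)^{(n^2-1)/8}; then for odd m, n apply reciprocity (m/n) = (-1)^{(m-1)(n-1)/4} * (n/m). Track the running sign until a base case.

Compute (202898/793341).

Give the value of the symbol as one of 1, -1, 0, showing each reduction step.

-1

factor out 2^1: 202898 = 2^1·101449; with 793341 mod 8 = 5, (2/793341) = -1; sign now -1; continue with (101449/793341)
flip (101449/793341) -> (793341/101449): both odd, 101449 mod 4 = 1, 793341 mod 4 = 1, so the flip contributes +1; sign now -1
(793341/101449): 793341 mod 101449 = 83198, so (793341/101449) = (83198/101449)
factor out 2^1: 83198 = 2^1·41599; with 101449 mod 8 = 1, (2/101449) = +1; sign now -1; continue with (41599/101449)
flip (41599/101449) -> (101449/41599): both odd, 41599 mod 4 = 3, 101449 mod 4 = 1, so the flip contributes +1; sign now -1
(101449/41599): 101449 mod 41599 = 18251, so (101449/41599) = (18251/41599)
flip (18251/41599) -> (41599/18251): both odd, 18251 mod 4 = 3, 41599 mod 4 = 3, so the flip contributes -1; sign now +1
(41599/18251): 41599 mod 18251 = 5097, so (41599/18251) = (5097/18251)
flip (5097/18251) -> (18251/5097): both odd, 5097 mod 4 = 1, 18251 mod 4 = 3, so the flip contributes +1; sign now +1
(18251/5097): 18251 mod 5097 = 2960, so (18251/5097) = (2960/5097)
factor out 2^4: 2960 = 2^4·185; with 5097 mod 8 = 1, (2/5097) = +1; sign now +1; continue with (185/5097)
flip (185/5097) -> (5097/185): both odd, 185 mod 4 = 1, 5097 mod 4 = 1, so the flip contributes +1; sign now +1
(5097/185): 5097 mod 185 = 102, so (5097/185) = (102/185)
factor out 2^1: 102 = 2^1·51; with 185 mod 8 = 1, (2/185) = +1; sign now +1; continue with (51/185)
flip (51/185) -> (185/51): both odd, 51 mod 4 = 3, 185 mod 4 = 1, so the flip contributes +1; sign now +1
(185/51): 185 mod 51 = 32, so (185/51) = (32/51)
factor out 2^5: 32 = 2^5·1; with 51 mod 8 = 3, (2/51) = -1; sign now -1; continue with (1/51)
reached (1/51) = 1, so the symbol is -1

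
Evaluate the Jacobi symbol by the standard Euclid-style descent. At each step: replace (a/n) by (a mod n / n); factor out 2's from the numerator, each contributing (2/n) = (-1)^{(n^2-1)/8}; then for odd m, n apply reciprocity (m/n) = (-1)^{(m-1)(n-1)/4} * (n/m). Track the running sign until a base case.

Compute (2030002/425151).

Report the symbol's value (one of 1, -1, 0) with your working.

1

(2030002/425151) = (329398/425151)   [reduce mod 425151]
329398 = 2^1·164699; (2/425151) = +1 since 425151 mod 8 = 7, so (329398/425151) = (+1)^1·(164699/425151); sign now +1
reciprocity: (164699/425151) = -1·(425151/164699) since 164699 mod 4 = 3, 425151 mod 4 = 3; sign now -1
(425151/164699) = (95753/164699)   [reduce mod 164699]
reciprocity: (95753/164699) = +1·(164699/95753) since 95753 mod 4 = 1, 164699 mod 4 = 3; sign now -1
(164699/95753) = (68946/95753)   [reduce mod 95753]
68946 = 2^1·34473; (2/95753) = +1 since 95753 mod 8 = 1, so (68946/95753) = (+1)^1·(34473/95753); sign now -1
reciprocity: (34473/95753) = +1·(95753/34473) since 34473 mod 4 = 1, 95753 mod 4 = 1; sign now -1
(95753/34473) = (26807/34473)   [reduce mod 34473]
reciprocity: (26807/34473) = +1·(34473/26807) since 26807 mod 4 = 3, 34473 mod 4 = 1; sign now -1
(34473/26807) = (7666/26807)   [reduce mod 26807]
7666 = 2^1·3833; (2/26807) = +1 since 26807 mod 8 = 7, so (7666/26807) = (+1)^1·(3833/26807); sign now -1
reciprocity: (3833/26807) = +1·(26807/3833) since 3833 mod 4 = 1, 26807 mod 4 = 3; sign now -1
(26807/3833) = (3809/3833)   [reduce mod 3833]
reciprocity: (3809/3833) = +1·(3833/3809) since 3809 mod 4 = 1, 3833 mod 4 = 1; sign now -1
(3833/3809) = (24/3809)   [reduce mod 3809]
24 = 2^3·3; (2/3809) = +1 since 3809 mod 8 = 1, so (24/3809) = (+1)^3·(3/3809); sign now -1
reciprocity: (3/3809) = +1·(3809/3) since 3 mod 4 = 3, 3809 mod 4 = 1; sign now -1
(3809/3) = (2/3)   [reduce mod 3]
2 = 2^1·1; (2/3) = -1 since 3 mod 8 = 3, so (2/3) = (-1)^1·(1/3); sign now +1
(1/3) = 1; final value = sign = +1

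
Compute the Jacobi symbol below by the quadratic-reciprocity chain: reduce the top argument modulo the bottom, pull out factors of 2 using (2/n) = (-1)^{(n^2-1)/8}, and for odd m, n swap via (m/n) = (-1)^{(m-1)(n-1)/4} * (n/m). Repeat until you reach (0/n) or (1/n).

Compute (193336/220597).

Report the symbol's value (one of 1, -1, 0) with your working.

0

193336 = 2^3·24167; (2/220597) = -1 since 220597 mod 8 = 5, so (193336/220597) = (-1)^3·(24167/220597); sign now -1
reciprocity: (24167/220597) = +1·(220597/24167) since 24167 mod 4 = 3, 220597 mod 4 = 1; sign now -1
(220597/24167) = (3094/24167)   [reduce mod 24167]
3094 = 2^1·1547; (2/24167) = +1 since 24167 mod 8 = 7, so (3094/24167) = (+1)^1·(1547/24167); sign now -1
reciprocity: (1547/24167) = -1·(24167/1547) since 1547 mod 4 = 3, 24167 mod 4 = 3; sign now +1
(24167/1547) = (962/1547)   [reduce mod 1547]
962 = 2^1·481; (2/1547) = -1 since 1547 mod 8 = 3, so (962/1547) = (-1)^1·(481/1547); sign now -1
reciprocity: (481/1547) = +1·(1547/481) since 481 mod 4 = 1, 1547 mod 4 = 3; sign now -1
(1547/481) = (104/481)   [reduce mod 481]
104 = 2^3·13; (2/481) = +1 since 481 mod 8 = 1, so (104/481) = (+1)^3·(13/481); sign now -1
reciprocity: (13/481) = +1·(481/13) since 13 mod 4 = 1, 481 mod 4 = 1; sign now -1
(481/13) = (0/13)   [reduce mod 13]
(0/13) = 0   [gcd(a, n) > 1]; final value = 0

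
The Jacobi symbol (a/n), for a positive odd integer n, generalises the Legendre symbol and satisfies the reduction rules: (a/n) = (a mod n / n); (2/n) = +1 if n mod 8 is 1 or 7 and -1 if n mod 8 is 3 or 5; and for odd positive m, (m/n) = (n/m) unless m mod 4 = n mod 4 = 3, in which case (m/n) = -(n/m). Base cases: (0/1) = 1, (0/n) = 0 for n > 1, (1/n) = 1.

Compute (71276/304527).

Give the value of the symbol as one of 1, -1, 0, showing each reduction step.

factor out 2^2: 71276 = 2^2·17819; with 304527 mod 8 = 7, (2/304527) = +1; sign now +1; continue with (17819/304527)
flip (17819/304527) -> (304527/17819): both odd, 17819 mod 4 = 3, 304527 mod 4 = 3, so the flip contributes -1; sign now -1
(304527/17819): 304527 mod 17819 = 1604, so (304527/17819) = (1604/17819)
factor out 2^2: 1604 = 2^2·401; with 17819 mod 8 = 3, (2/17819) = -1; sign now -1; continue with (401/17819)
flip (401/17819) -> (17819/401): both odd, 401 mod 4 = 1, 17819 mod 4 = 3, so the flip contributes +1; sign now -1
(17819/401): 17819 mod 401 = 175, so (17819/401) = (175/401)
flip (175/401) -> (401/175): both odd, 175 mod 4 = 3, 401 mod 4 = 1, so the flip contributes +1; sign now -1
(401/175): 401 mod 175 = 51, so (401/175) = (51/175)
flip (51/175) -> (175/51): both odd, 51 mod 4 = 3, 175 mod 4 = 3, so the flip contributes -1; sign now +1
(175/51): 175 mod 51 = 22, so (175/51) = (22/51)
factor out 2^1: 22 = 2^1·11; with 51 mod 8 = 3, (2/51) = -1; sign now -1; continue with (11/51)
flip (11/51) -> (51/11): both odd, 11 mod 4 = 3, 51 mod 4 = 3, so the flip contributes -1; sign now +1
(51/11): 51 mod 11 = 7, so (51/11) = (7/11)
flip (7/11) -> (11/7): both odd, 7 mod 4 = 3, 11 mod 4 = 3, so the flip contributes -1; sign now -1
(11/7): 11 mod 7 = 4, so (11/7) = (4/7)
factor out 2^2: 4 = 2^2·1; with 7 mod 8 = 7, (2/7) = +1; sign now -1; continue with (1/7)
reached (1/7) = 1, so the symbol is -1

-1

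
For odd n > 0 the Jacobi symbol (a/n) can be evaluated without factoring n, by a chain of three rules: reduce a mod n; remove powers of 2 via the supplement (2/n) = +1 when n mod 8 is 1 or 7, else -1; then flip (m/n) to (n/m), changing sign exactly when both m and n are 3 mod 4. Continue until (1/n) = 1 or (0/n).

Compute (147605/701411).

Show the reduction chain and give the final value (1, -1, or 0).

flip (147605/701411) -> (701411/147605): both odd, 147605 mod 4 = 1, 701411 mod 4 = 3, so the flip contributes +1; sign now +1
(701411/147605): 701411 mod 147605 = 110991, so (701411/147605) = (110991/147605)
flip (110991/147605) -> (147605/110991): both odd, 110991 mod 4 = 3, 147605 mod 4 = 1, so the flip contributes +1; sign now +1
(147605/110991): 147605 mod 110991 = 36614, so (147605/110991) = (36614/110991)
factor out 2^1: 36614 = 2^1·18307; with 110991 mod 8 = 7, (2/110991) = +1; sign now +1; continue with (18307/110991)
flip (18307/110991) -> (110991/18307): both odd, 18307 mod 4 = 3, 110991 mod 4 = 3, so the flip contributes -1; sign now -1
(110991/18307): 110991 mod 18307 = 1149, so (110991/18307) = (1149/18307)
flip (1149/18307) -> (18307/1149): both odd, 1149 mod 4 = 1, 18307 mod 4 = 3, so the flip contributes +1; sign now -1
(18307/1149): 18307 mod 1149 = 1072, so (18307/1149) = (1072/1149)
factor out 2^4: 1072 = 2^4·67; with 1149 mod 8 = 5, (2/1149) = -1; sign now -1; continue with (67/1149)
flip (67/1149) -> (1149/67): both odd, 67 mod 4 = 3, 1149 mod 4 = 1, so the flip contributes +1; sign now -1
(1149/67): 1149 mod 67 = 10, so (1149/67) = (10/67)
factor out 2^1: 10 = 2^1·5; with 67 mod 8 = 3, (2/67) = -1; sign now +1; continue with (5/67)
flip (5/67) -> (67/5): both odd, 5 mod 4 = 1, 67 mod 4 = 3, so the flip contributes +1; sign now +1
(67/5): 67 mod 5 = 2, so (67/5) = (2/5)
factor out 2^1: 2 = 2^1·1; with 5 mod 8 = 5, (2/5) = -1; sign now -1; continue with (1/5)
reached (1/5) = 1, so the symbol is -1

-1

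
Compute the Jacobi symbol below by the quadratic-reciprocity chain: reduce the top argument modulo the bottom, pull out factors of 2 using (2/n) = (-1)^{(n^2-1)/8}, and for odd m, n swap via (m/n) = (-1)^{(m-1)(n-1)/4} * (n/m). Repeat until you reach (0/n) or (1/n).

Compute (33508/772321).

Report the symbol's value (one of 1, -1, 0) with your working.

33508 = 2^2·8377; (2/772321) = +1 since 772321 mod 8 = 1, so (33508/772321) = (+1)^2·(8377/772321); sign now +1
reciprocity: (8377/772321) = +1·(772321/8377) since 8377 mod 4 = 1, 772321 mod 4 = 1; sign now +1
(772321/8377) = (1637/8377)   [reduce mod 8377]
reciprocity: (1637/8377) = +1·(8377/1637) since 1637 mod 4 = 1, 8377 mod 4 = 1; sign now +1
(8377/1637) = (192/1637)   [reduce mod 1637]
192 = 2^6·3; (2/1637) = -1 since 1637 mod 8 = 5, so (192/1637) = (-1)^6·(3/1637); sign now +1
reciprocity: (3/1637) = +1·(1637/3) since 3 mod 4 = 3, 1637 mod 4 = 1; sign now +1
(1637/3) = (2/3)   [reduce mod 3]
2 = 2^1·1; (2/3) = -1 since 3 mod 8 = 3, so (2/3) = (-1)^1·(1/3); sign now -1
(1/3) = 1; final value = sign = -1

-1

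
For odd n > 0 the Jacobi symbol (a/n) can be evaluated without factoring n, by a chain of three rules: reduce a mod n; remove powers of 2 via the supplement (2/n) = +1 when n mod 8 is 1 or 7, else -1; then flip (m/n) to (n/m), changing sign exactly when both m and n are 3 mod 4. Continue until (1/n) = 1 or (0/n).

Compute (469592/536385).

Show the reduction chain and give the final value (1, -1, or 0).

1

469592 = 2^3·58699; (2/536385) = +1 since 536385 mod 8 = 1, so (469592/536385) = (+1)^3·(58699/536385); sign now +1
reciprocity: (58699/536385) = +1·(536385/58699) since 58699 mod 4 = 3, 536385 mod 4 = 1; sign now +1
(536385/58699) = (8094/58699)   [reduce mod 58699]
8094 = 2^1·4047; (2/58699) = -1 since 58699 mod 8 = 3, so (8094/58699) = (-1)^1·(4047/58699); sign now -1
reciprocity: (4047/58699) = -1·(58699/4047) since 4047 mod 4 = 3, 58699 mod 4 = 3; sign now +1
(58699/4047) = (2041/4047)   [reduce mod 4047]
reciprocity: (2041/4047) = +1·(4047/2041) since 2041 mod 4 = 1, 4047 mod 4 = 3; sign now +1
(4047/2041) = (2006/2041)   [reduce mod 2041]
2006 = 2^1·1003; (2/2041) = +1 since 2041 mod 8 = 1, so (2006/2041) = (+1)^1·(1003/2041); sign now +1
reciprocity: (1003/2041) = +1·(2041/1003) since 1003 mod 4 = 3, 2041 mod 4 = 1; sign now +1
(2041/1003) = (35/1003)   [reduce mod 1003]
reciprocity: (35/1003) = -1·(1003/35) since 35 mod 4 = 3, 1003 mod 4 = 3; sign now -1
(1003/35) = (23/35)   [reduce mod 35]
reciprocity: (23/35) = -1·(35/23) since 23 mod 4 = 3, 35 mod 4 = 3; sign now +1
(35/23) = (12/23)   [reduce mod 23]
12 = 2^2·3; (2/23) = +1 since 23 mod 8 = 7, so (12/23) = (+1)^2·(3/23); sign now +1
reciprocity: (3/23) = -1·(23/3) since 3 mod 4 = 3, 23 mod 4 = 3; sign now -1
(23/3) = (2/3)   [reduce mod 3]
2 = 2^1·1; (2/3) = -1 since 3 mod 8 = 3, so (2/3) = (-1)^1·(1/3); sign now +1
(1/3) = 1; final value = sign = +1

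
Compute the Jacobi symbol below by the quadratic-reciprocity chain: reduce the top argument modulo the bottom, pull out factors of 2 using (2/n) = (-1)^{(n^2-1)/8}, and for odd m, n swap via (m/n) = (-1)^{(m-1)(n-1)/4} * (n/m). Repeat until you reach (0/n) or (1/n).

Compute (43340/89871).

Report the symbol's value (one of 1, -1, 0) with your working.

-1

43340 = 2^2·10835; (2/89871) = +1 since 89871 mod 8 = 7, so (43340/89871) = (+1)^2·(10835/89871); sign now +1
reciprocity: (10835/89871) = -1·(89871/10835) since 10835 mod 4 = 3, 89871 mod 4 = 3; sign now -1
(89871/10835) = (3191/10835)   [reduce mod 10835]
reciprocity: (3191/10835) = -1·(10835/3191) since 3191 mod 4 = 3, 10835 mod 4 = 3; sign now +1
(10835/3191) = (1262/3191)   [reduce mod 3191]
1262 = 2^1·631; (2/3191) = +1 since 3191 mod 8 = 7, so (1262/3191) = (+1)^1·(631/3191); sign now +1
reciprocity: (631/3191) = -1·(3191/631) since 631 mod 4 = 3, 3191 mod 4 = 3; sign now -1
(3191/631) = (36/631)   [reduce mod 631]
36 = 2^2·9; (2/631) = +1 since 631 mod 8 = 7, so (36/631) = (+1)^2·(9/631); sign now -1
reciprocity: (9/631) = +1·(631/9) since 9 mod 4 = 1, 631 mod 4 = 3; sign now -1
(631/9) = (1/9)   [reduce mod 9]
(1/9) = 1; final value = sign = -1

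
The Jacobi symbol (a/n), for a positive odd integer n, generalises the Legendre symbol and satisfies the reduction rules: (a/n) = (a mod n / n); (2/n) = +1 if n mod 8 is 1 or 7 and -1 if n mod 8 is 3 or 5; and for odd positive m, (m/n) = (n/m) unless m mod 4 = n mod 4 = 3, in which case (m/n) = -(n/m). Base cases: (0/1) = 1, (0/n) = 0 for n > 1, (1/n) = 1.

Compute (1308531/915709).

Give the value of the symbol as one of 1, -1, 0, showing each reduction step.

(1308531/915709) = (392822/915709)   [reduce mod 915709]
392822 = 2^1·196411; (2/915709) = -1 since 915709 mod 8 = 5, so (392822/915709) = (-1)^1·(196411/915709); sign now -1
reciprocity: (196411/915709) = +1·(915709/196411) since 196411 mod 4 = 3, 915709 mod 4 = 1; sign now -1
(915709/196411) = (130065/196411)   [reduce mod 196411]
reciprocity: (130065/196411) = +1·(196411/130065) since 130065 mod 4 = 1, 196411 mod 4 = 3; sign now -1
(196411/130065) = (66346/130065)   [reduce mod 130065]
66346 = 2^1·33173; (2/130065) = +1 since 130065 mod 8 = 1, so (66346/130065) = (+1)^1·(33173/130065); sign now -1
reciprocity: (33173/130065) = +1·(130065/33173) since 33173 mod 4 = 1, 130065 mod 4 = 1; sign now -1
(130065/33173) = (30546/33173)   [reduce mod 33173]
30546 = 2^1·15273; (2/33173) = -1 since 33173 mod 8 = 5, so (30546/33173) = (-1)^1·(15273/33173); sign now +1
reciprocity: (15273/33173) = +1·(33173/15273) since 15273 mod 4 = 1, 33173 mod 4 = 1; sign now +1
(33173/15273) = (2627/15273)   [reduce mod 15273]
reciprocity: (2627/15273) = +1·(15273/2627) since 2627 mod 4 = 3, 15273 mod 4 = 1; sign now +1
(15273/2627) = (2138/2627)   [reduce mod 2627]
2138 = 2^1·1069; (2/2627) = -1 since 2627 mod 8 = 3, so (2138/2627) = (-1)^1·(1069/2627); sign now -1
reciprocity: (1069/2627) = +1·(2627/1069) since 1069 mod 4 = 1, 2627 mod 4 = 3; sign now -1
(2627/1069) = (489/1069)   [reduce mod 1069]
reciprocity: (489/1069) = +1·(1069/489) since 489 mod 4 = 1, 1069 mod 4 = 1; sign now -1
(1069/489) = (91/489)   [reduce mod 489]
reciprocity: (91/489) = +1·(489/91) since 91 mod 4 = 3, 489 mod 4 = 1; sign now -1
(489/91) = (34/91)   [reduce mod 91]
34 = 2^1·17; (2/91) = -1 since 91 mod 8 = 3, so (34/91) = (-1)^1·(17/91); sign now +1
reciprocity: (17/91) = +1·(91/17) since 17 mod 4 = 1, 91 mod 4 = 3; sign now +1
(91/17) = (6/17)   [reduce mod 17]
6 = 2^1·3; (2/17) = +1 since 17 mod 8 = 1, so (6/17) = (+1)^1·(3/17); sign now +1
reciprocity: (3/17) = +1·(17/3) since 3 mod 4 = 3, 17 mod 4 = 1; sign now +1
(17/3) = (2/3)   [reduce mod 3]
2 = 2^1·1; (2/3) = -1 since 3 mod 8 = 3, so (2/3) = (-1)^1·(1/3); sign now -1
(1/3) = 1; final value = sign = -1

-1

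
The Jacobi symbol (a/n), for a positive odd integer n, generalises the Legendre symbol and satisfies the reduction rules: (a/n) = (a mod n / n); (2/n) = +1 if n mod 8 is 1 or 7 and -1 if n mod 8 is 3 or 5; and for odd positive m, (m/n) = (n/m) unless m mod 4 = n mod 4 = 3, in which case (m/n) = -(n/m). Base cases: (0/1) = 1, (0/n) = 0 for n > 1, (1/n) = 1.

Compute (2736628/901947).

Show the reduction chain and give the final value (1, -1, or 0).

(2736628/901947) = (30787/901947)   [reduce mod 901947]
reciprocity: (30787/901947) = -1·(901947/30787) since 30787 mod 4 = 3, 901947 mod 4 = 3; sign now -1
(901947/30787) = (9124/30787)   [reduce mod 30787]
9124 = 2^2·2281; (2/30787) = -1 since 30787 mod 8 = 3, so (9124/30787) = (-1)^2·(2281/30787); sign now -1
reciprocity: (2281/30787) = +1·(30787/2281) since 2281 mod 4 = 1, 30787 mod 4 = 3; sign now -1
(30787/2281) = (1134/2281)   [reduce mod 2281]
1134 = 2^1·567; (2/2281) = +1 since 2281 mod 8 = 1, so (1134/2281) = (+1)^1·(567/2281); sign now -1
reciprocity: (567/2281) = +1·(2281/567) since 567 mod 4 = 3, 2281 mod 4 = 1; sign now -1
(2281/567) = (13/567)   [reduce mod 567]
reciprocity: (13/567) = +1·(567/13) since 13 mod 4 = 1, 567 mod 4 = 3; sign now -1
(567/13) = (8/13)   [reduce mod 13]
8 = 2^3·1; (2/13) = -1 since 13 mod 8 = 5, so (8/13) = (-1)^3·(1/13); sign now +1
(1/13) = 1; final value = sign = +1

1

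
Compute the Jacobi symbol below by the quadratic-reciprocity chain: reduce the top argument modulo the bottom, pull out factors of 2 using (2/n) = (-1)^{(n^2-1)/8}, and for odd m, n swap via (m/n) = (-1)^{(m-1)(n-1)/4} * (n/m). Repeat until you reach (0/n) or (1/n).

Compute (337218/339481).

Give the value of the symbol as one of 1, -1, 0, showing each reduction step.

0

factor out 2^1: 337218 = 2^1·168609; with 339481 mod 8 = 1, (2/339481) = +1; sign now +1; continue with (168609/339481)
flip (168609/339481) -> (339481/168609): both odd, 168609 mod 4 = 1, 339481 mod 4 = 1, so the flip contributes +1; sign now +1
(339481/168609): 339481 mod 168609 = 2263, so (339481/168609) = (2263/168609)
flip (2263/168609) -> (168609/2263): both odd, 2263 mod 4 = 3, 168609 mod 4 = 1, so the flip contributes +1; sign now +1
(168609/2263): 168609 mod 2263 = 1147, so (168609/2263) = (1147/2263)
flip (1147/2263) -> (2263/1147): both odd, 1147 mod 4 = 3, 2263 mod 4 = 3, so the flip contributes -1; sign now -1
(2263/1147): 2263 mod 1147 = 1116, so (2263/1147) = (1116/1147)
factor out 2^2: 1116 = 2^2·279; with 1147 mod 8 = 3, (2/1147) = -1; sign now -1; continue with (279/1147)
flip (279/1147) -> (1147/279): both odd, 279 mod 4 = 3, 1147 mod 4 = 3, so the flip contributes -1; sign now +1
(1147/279): 1147 mod 279 = 31, so (1147/279) = (31/279)
flip (31/279) -> (279/31): both odd, 31 mod 4 = 3, 279 mod 4 = 3, so the flip contributes -1; sign now -1
(279/31): 279 mod 31 = 0, so (279/31) = (0/31)
reached (0/31); gcd(a, n) > 1, so (0/31) = 0 and the symbol is 0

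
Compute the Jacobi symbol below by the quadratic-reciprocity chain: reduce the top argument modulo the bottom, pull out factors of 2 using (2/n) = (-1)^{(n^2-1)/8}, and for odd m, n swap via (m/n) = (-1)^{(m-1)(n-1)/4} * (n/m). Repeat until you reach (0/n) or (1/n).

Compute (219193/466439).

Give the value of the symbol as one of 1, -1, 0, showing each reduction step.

flip (219193/466439) -> (466439/219193): both odd, 219193 mod 4 = 1, 466439 mod 4 = 3, so the flip contributes +1; sign now +1
(466439/219193): 466439 mod 219193 = 28053, so (466439/219193) = (28053/219193)
flip (28053/219193) -> (219193/28053): both odd, 28053 mod 4 = 1, 219193 mod 4 = 1, so the flip contributes +1; sign now +1
(219193/28053): 219193 mod 28053 = 22822, so (219193/28053) = (22822/28053)
factor out 2^1: 22822 = 2^1·11411; with 28053 mod 8 = 5, (2/28053) = -1; sign now -1; continue with (11411/28053)
flip (11411/28053) -> (28053/11411): both odd, 11411 mod 4 = 3, 28053 mod 4 = 1, so the flip contributes +1; sign now -1
(28053/11411): 28053 mod 11411 = 5231, so (28053/11411) = (5231/11411)
flip (5231/11411) -> (11411/5231): both odd, 5231 mod 4 = 3, 11411 mod 4 = 3, so the flip contributes -1; sign now +1
(11411/5231): 11411 mod 5231 = 949, so (11411/5231) = (949/5231)
flip (949/5231) -> (5231/949): both odd, 949 mod 4 = 1, 5231 mod 4 = 3, so the flip contributes +1; sign now +1
(5231/949): 5231 mod 949 = 486, so (5231/949) = (486/949)
factor out 2^1: 486 = 2^1·243; with 949 mod 8 = 5, (2/949) = -1; sign now -1; continue with (243/949)
flip (243/949) -> (949/243): both odd, 243 mod 4 = 3, 949 mod 4 = 1, so the flip contributes +1; sign now -1
(949/243): 949 mod 243 = 220, so (949/243) = (220/243)
factor out 2^2: 220 = 2^2·55; with 243 mod 8 = 3, (2/243) = -1; sign now -1; continue with (55/243)
flip (55/243) -> (243/55): both odd, 55 mod 4 = 3, 243 mod 4 = 3, so the flip contributes -1; sign now +1
(243/55): 243 mod 55 = 23, so (243/55) = (23/55)
flip (23/55) -> (55/23): both odd, 23 mod 4 = 3, 55 mod 4 = 3, so the flip contributes -1; sign now -1
(55/23): 55 mod 23 = 9, so (55/23) = (9/23)
flip (9/23) -> (23/9): both odd, 9 mod 4 = 1, 23 mod 4 = 3, so the flip contributes +1; sign now -1
(23/9): 23 mod 9 = 5, so (23/9) = (5/9)
flip (5/9) -> (9/5): both odd, 5 mod 4 = 1, 9 mod 4 = 1, so the flip contributes +1; sign now -1
(9/5): 9 mod 5 = 4, so (9/5) = (4/5)
factor out 2^2: 4 = 2^2·1; with 5 mod 8 = 5, (2/5) = -1; sign now -1; continue with (1/5)
reached (1/5) = 1, so the symbol is -1

-1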